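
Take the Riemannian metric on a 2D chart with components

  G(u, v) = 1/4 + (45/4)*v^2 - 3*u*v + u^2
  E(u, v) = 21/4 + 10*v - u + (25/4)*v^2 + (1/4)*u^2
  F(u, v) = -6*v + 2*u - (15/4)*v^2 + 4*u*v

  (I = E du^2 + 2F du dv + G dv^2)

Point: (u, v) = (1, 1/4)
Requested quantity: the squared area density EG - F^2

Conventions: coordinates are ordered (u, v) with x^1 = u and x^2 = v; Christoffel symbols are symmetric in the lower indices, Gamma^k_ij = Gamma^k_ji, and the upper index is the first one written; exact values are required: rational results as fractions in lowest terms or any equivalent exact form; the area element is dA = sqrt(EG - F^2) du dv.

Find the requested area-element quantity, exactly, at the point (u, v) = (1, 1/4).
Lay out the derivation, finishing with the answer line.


E = 473/64, F = 81/64, G = 77/64; EG - F^2 = 7465/1024

Answer: EG - F^2 = 7465/1024


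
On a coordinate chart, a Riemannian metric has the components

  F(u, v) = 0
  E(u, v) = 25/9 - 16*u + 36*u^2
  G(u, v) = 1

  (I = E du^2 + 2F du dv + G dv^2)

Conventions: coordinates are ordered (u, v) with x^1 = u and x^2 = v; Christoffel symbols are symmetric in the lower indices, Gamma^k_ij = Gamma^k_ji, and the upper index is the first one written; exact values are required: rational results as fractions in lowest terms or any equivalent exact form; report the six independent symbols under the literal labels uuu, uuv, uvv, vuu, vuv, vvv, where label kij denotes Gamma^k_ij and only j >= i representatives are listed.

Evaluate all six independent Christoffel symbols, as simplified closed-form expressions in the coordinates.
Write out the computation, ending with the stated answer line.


E = 25/9 - 16*u + 36*u^2; F = 0; G = 1
Gamma^k_ij = (1/2) g^{kl} (d_i g_jl + d_j g_il - d_l g_ij), with g^inv = (1/(EG-F^2)) [[G, -F], [-F, E]]
first partials: E_u = -16 + 72*u, E_v = 0, F_u = 0, F_v = 0, G_u = 0, G_v = 0
D = EG - F^2 = 25/9 - 16*u + 36*u^2
expanded: Gamma^u_uu = (G E_u - 2F F_u + F E_v)/(2D), Gamma^u_uv = (G E_v - F G_u)/(2D), Gamma^u_vv = (2G F_v - G G_u - F G_v)/(2D), Gamma^v_uu = (2E F_u - E E_v - F E_u)/(2D), Gamma^v_uv = (E G_u - F E_v)/(2D), Gamma^v_vv = (E G_v - 2F F_v + F G_u)/(2D); substitute and cancel common factors

Answer: Gamma_uuu = (324*u - 72)/(324*u^2 - 144*u + 25), Gamma_uuv = 0, Gamma_uvv = 0, Gamma_vuu = 0, Gamma_vuv = 0, Gamma_vvv = 0


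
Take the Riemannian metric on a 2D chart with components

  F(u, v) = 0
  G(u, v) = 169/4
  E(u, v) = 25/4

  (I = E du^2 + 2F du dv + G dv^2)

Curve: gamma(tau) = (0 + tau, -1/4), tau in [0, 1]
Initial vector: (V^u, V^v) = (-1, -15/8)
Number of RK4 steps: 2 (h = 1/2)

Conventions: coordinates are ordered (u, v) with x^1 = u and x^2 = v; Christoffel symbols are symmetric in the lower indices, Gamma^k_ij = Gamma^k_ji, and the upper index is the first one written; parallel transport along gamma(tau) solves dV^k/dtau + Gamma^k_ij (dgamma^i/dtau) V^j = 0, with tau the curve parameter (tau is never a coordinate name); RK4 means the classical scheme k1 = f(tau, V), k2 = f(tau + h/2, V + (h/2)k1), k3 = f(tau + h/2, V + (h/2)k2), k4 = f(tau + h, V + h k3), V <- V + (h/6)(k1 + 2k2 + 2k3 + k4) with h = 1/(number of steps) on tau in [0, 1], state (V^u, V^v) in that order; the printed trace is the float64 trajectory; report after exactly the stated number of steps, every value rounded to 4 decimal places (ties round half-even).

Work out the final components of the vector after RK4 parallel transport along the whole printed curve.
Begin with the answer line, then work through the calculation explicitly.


Answer: V^u = -1.0000, V^v = -1.8750

gamma'(tau) = (1, 0); f(tau, V)^k = -Gamma^k_ij(gamma(tau)) gamma'^i(tau) V^j; h = 1/2; intermediate values shown to 6 dp
curve data and Christoffel symbols at the stage parameters:
  tau = 0.000000: gamma = (0.000000, -0.250000), gamma' = (1.000000, 0.000000); Gamma_uuu = 0.000000, Gamma_uuv = 0.000000, Gamma_uvv = 0.000000, Gamma_vuu = 0.000000, Gamma_vuv = 0.000000, Gamma_vvv = 0.000000
  tau = 0.250000: gamma = (0.250000, -0.250000), gamma' = (1.000000, 0.000000); Gamma_uuu = 0.000000, Gamma_uuv = 0.000000, Gamma_uvv = 0.000000, Gamma_vuu = 0.000000, Gamma_vuv = 0.000000, Gamma_vvv = 0.000000
  tau = 0.500000: gamma = (0.500000, -0.250000), gamma' = (1.000000, 0.000000); Gamma_uuu = 0.000000, Gamma_uuv = 0.000000, Gamma_uvv = 0.000000, Gamma_vuu = 0.000000, Gamma_vuv = 0.000000, Gamma_vvv = 0.000000
  tau = 0.750000: gamma = (0.750000, -0.250000), gamma' = (1.000000, 0.000000); Gamma_uuu = 0.000000, Gamma_uuv = 0.000000, Gamma_uvv = 0.000000, Gamma_vuu = 0.000000, Gamma_vuv = 0.000000, Gamma_vvv = 0.000000
  tau = 1.000000: gamma = (1.000000, -0.250000), gamma' = (1.000000, 0.000000); Gamma_uuu = 0.000000, Gamma_uuv = 0.000000, Gamma_uvv = 0.000000, Gamma_vuu = 0.000000, Gamma_vuv = 0.000000, Gamma_vvv = 0.000000
step 0: V^u = -1.0000, V^v = -1.8750
step 1: k1 = (0.000000, 0.000000), k2 = (0.000000, 0.000000), k3 = (0.000000, 0.000000), k4 = (0.000000, 0.000000); V <- V + (h/6)(k1 + 2k2 + 2k3 + k4): V^u = -1.0000, V^v = -1.8750
step 2: k1 = (0.000000, 0.000000), k2 = (0.000000, 0.000000), k3 = (0.000000, 0.000000), k4 = (0.000000, 0.000000); V <- V + (h/6)(k1 + 2k2 + 2k3 + k4): V^u = -1.0000, V^v = -1.8750


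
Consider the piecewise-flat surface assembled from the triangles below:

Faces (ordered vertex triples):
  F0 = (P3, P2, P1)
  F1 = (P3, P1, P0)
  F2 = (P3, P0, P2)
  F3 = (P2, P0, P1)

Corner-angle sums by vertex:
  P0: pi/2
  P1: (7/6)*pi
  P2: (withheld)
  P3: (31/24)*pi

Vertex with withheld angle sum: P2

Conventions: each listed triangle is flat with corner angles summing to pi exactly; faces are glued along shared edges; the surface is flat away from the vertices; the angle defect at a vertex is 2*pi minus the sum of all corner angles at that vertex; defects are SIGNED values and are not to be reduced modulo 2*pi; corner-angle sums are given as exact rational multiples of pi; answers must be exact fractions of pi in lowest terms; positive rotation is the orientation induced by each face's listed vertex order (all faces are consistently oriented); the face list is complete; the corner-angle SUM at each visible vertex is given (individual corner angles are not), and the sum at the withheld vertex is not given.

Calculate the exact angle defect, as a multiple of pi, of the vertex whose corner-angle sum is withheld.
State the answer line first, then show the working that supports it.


Answer: defect(P2) = (23/24)*pi

V = 4, E = 6, F = 4; chi = V - E + F = 2
Gauss-Bonnet: total defect = 2*pi*chi = 4*pi; visible defects sum to (73/24)*pi


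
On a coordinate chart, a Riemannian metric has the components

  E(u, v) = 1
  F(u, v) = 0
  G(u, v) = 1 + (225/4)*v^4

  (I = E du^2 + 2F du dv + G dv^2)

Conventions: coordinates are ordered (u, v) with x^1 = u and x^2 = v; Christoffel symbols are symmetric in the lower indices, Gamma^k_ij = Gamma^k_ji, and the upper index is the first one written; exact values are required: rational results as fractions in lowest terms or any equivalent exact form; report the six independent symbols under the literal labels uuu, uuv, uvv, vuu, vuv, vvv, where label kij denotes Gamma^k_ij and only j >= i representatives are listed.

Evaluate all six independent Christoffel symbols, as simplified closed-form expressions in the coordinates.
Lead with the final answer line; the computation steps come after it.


Answer: Gamma_uuu = 0, Gamma_uuv = 0, Gamma_uvv = 0, Gamma_vuu = 0, Gamma_vuv = 0, Gamma_vvv = 450*v^3/(225*v^4 + 4)

E = 1; F = 0; G = 1 + (225/4)*v^4
Gamma^k_ij = (1/2) g^{kl} (d_i g_jl + d_j g_il - d_l g_ij), with g^inv = (1/(EG-F^2)) [[G, -F], [-F, E]]
first partials: E_u = 0, E_v = 0, F_u = 0, F_v = 0, G_u = 0, G_v = 225*v^3
D = EG - F^2 = 1 + (225/4)*v^4
expanded: Gamma^u_uu = (G E_u - 2F F_u + F E_v)/(2D), Gamma^u_uv = (G E_v - F G_u)/(2D), Gamma^u_vv = (2G F_v - G G_u - F G_v)/(2D), Gamma^v_uu = (2E F_u - E E_v - F E_u)/(2D), Gamma^v_uv = (E G_u - F E_v)/(2D), Gamma^v_vv = (E G_v - 2F F_v + F G_u)/(2D); substitute and cancel common factors


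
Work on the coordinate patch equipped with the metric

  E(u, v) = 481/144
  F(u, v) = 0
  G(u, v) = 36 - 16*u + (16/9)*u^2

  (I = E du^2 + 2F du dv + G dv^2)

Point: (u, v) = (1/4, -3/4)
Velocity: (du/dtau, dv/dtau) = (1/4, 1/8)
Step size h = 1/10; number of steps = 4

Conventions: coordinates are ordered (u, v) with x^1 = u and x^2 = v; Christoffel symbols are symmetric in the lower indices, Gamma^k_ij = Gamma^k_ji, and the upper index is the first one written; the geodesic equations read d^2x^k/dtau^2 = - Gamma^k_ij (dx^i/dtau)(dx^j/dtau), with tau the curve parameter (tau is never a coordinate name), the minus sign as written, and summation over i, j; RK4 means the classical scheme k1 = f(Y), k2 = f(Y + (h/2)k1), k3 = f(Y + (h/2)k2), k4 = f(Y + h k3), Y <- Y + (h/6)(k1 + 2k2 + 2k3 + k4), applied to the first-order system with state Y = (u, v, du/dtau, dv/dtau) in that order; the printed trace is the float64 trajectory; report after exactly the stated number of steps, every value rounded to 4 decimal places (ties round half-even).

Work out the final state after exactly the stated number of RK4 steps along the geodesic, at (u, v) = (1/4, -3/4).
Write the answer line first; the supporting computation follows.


Answer: u = 0.3471, v = -0.6988, du/dtau = 0.2354, dv/dtau = 0.1309

f(Y) = (du/dtau, dv/dtau, -Gamma^u_ij Y'^i Y'^j, -Gamma^v_ij Y'^i Y'^j) with the Gammas evaluated at the stage position; h = 0.100000; intermediate values shown to 6 dp
step 0: u = 0.2500, v = -0.7500, du/dtau = 0.2500, dv/dtau = 0.1250
step 1:
  k1: at (u, v) = (0.250000, -0.750000), (du/dtau, dv/dtau) = (0.250000, 0.125000); Gamma_uuu = 0.000000, Gamma_uuv = 0.000000, Gamma_uvv = 2.261954, Gamma_vuu = 0.000000, Gamma_vuv = -0.235294, Gamma_vvv = 0.000000; k1 = (0.250000, 0.125000, -0.035343, 0.014706)
  k2: at (u, v) = (0.262500, -0.743750), (du/dtau, dv/dtau) = (0.248233, 0.125735); Gamma_uuu = 0.000000, Gamma_uuv = 0.000000, Gamma_uvv = 2.255301, Gamma_vuu = 0.000000, Gamma_vuv = -0.235988, Gamma_vvv = 0.000000; k2 = (0.248233, 0.125735, -0.035655, 0.014731)
  k3: at (u, v) = (0.262412, -0.743713), (du/dtau, dv/dtau) = (0.248217, 0.125737); Gamma_uuu = 0.000000, Gamma_uuv = 0.000000, Gamma_uvv = 2.255348, Gamma_vuu = 0.000000, Gamma_vuv = -0.235983, Gamma_vvv = 0.000000; k3 = (0.248217, 0.125737, -0.035656, 0.014730)
  k4: at (u, v) = (0.274822, -0.737426), (du/dtau, dv/dtau) = (0.246434, 0.126473); Gamma_uuu = 0.000000, Gamma_uuv = 0.000000, Gamma_uvv = 2.248744, Gamma_vuu = 0.000000, Gamma_vuv = -0.236676, Gamma_vvv = 0.000000; k4 = (0.246434, 0.126473, -0.035970, 0.014753)
  Y <- Y + (h/6)(k1 + 2k2 + 2k3 + k4): u = 0.2748, v = -0.7374, du/dtau = 0.2464, dv/dtau = 0.1265
step 2:
  k1: at (u, v) = (0.274822, -0.737426), (du/dtau, dv/dtau) = (0.246434, 0.126473); Gamma_uuu = 0.000000, Gamma_uuv = 0.000000, Gamma_uvv = 2.248743, Gamma_vuu = 0.000000, Gamma_vuv = -0.236676, Gamma_vvv = 0.000000; k1 = (0.246434, 0.126473, -0.035970, 0.014753)
  k2: at (u, v) = (0.287144, -0.731103), (du/dtau, dv/dtau) = (0.244636, 0.127211); Gamma_uuu = 0.000000, Gamma_uuv = 0.000000, Gamma_uvv = 2.242185, Gamma_vuu = 0.000000, Gamma_vuv = -0.237369, Gamma_vvv = 0.000000; k2 = (0.244636, 0.127211, -0.036284, 0.014774)
  k3: at (u, v) = (0.287054, -0.731066), (du/dtau, dv/dtau) = (0.244620, 0.127212); Gamma_uuu = 0.000000, Gamma_uuv = 0.000000, Gamma_uvv = 2.242233, Gamma_vuu = 0.000000, Gamma_vuv = -0.237364, Gamma_vvv = 0.000000; k3 = (0.244620, 0.127212, -0.036286, 0.014773)
  k4: at (u, v) = (0.299284, -0.724705), (du/dtau, dv/dtau) = (0.242806, 0.127950); Gamma_uuu = 0.000000, Gamma_uuv = 0.000000, Gamma_uvv = 2.235724, Gamma_vuu = 0.000000, Gamma_vuv = -0.238055, Gamma_vvv = 0.000000; k4 = (0.242806, 0.127950, -0.036602, 0.014791)
  Y <- Y + (h/6)(k1 + 2k2 + 2k3 + k4): u = 0.2993, v = -0.7247, du/dtau = 0.2428, dv/dtau = 0.1280
step 3:
  k1: at (u, v) = (0.299285, -0.724705), (du/dtau, dv/dtau) = (0.242806, 0.127950); Gamma_uuu = 0.000000, Gamma_uuv = 0.000000, Gamma_uvv = 2.235724, Gamma_vuu = 0.000000, Gamma_vuv = -0.238055, Gamma_vvv = 0.000000; k1 = (0.242806, 0.127950, -0.036602, 0.014791)
  k2: at (u, v) = (0.311425, -0.718308), (du/dtau, dv/dtau) = (0.240976, 0.128690); Gamma_uuu = 0.000000, Gamma_uuv = 0.000000, Gamma_uvv = 2.229262, Gamma_vuu = 0.000000, Gamma_vuv = -0.238745, Gamma_vvv = 0.000000; k2 = (0.240976, 0.128690, -0.036919, 0.014807)
  k3: at (u, v) = (0.311334, -0.718271), (du/dtau, dv/dtau) = (0.240960, 0.128691); Gamma_uuu = 0.000000, Gamma_uuv = 0.000000, Gamma_uvv = 2.229311, Gamma_vuu = 0.000000, Gamma_vuv = -0.238739, Gamma_vvv = 0.000000; k3 = (0.240960, 0.128691, -0.036920, 0.014806)
  k4: at (u, v) = (0.323381, -0.711836), (du/dtau, dv/dtau) = (0.239114, 0.129431); Gamma_uuu = 0.000000, Gamma_uuv = 0.000000, Gamma_uvv = 2.222899, Gamma_vuu = 0.000000, Gamma_vuv = -0.239428, Gamma_vvv = 0.000000; k4 = (0.239114, 0.129431, -0.037239, 0.014820)
  Y <- Y + (h/6)(k1 + 2k2 + 2k3 + k4): u = 0.3234, v = -0.7118, du/dtau = 0.2391, dv/dtau = 0.1294
step 4:
  k1: at (u, v) = (0.323381, -0.711836), (du/dtau, dv/dtau) = (0.239114, 0.129431); Gamma_uuu = 0.000000, Gamma_uuv = 0.000000, Gamma_uvv = 2.222899, Gamma_vuu = 0.000000, Gamma_vuv = -0.239428, Gamma_vvv = 0.000000; k1 = (0.239114, 0.129431, -0.037239, 0.014820)
  k2: at (u, v) = (0.335337, -0.705365), (du/dtau, dv/dtau) = (0.237252, 0.130172); Gamma_uuu = 0.000000, Gamma_uuv = 0.000000, Gamma_uvv = 2.216536, Gamma_vuu = 0.000000, Gamma_vuv = -0.240115, Gamma_vvv = 0.000000; k2 = (0.237252, 0.130172, -0.037559, 0.014831)
  k3: at (u, v) = (0.335244, -0.705328), (du/dtau, dv/dtau) = (0.237236, 0.130173); Gamma_uuu = 0.000000, Gamma_uuv = 0.000000, Gamma_uvv = 2.216585, Gamma_vuu = 0.000000, Gamma_vuv = -0.240110, Gamma_vvv = 0.000000; k3 = (0.237236, 0.130173, -0.037560, 0.014830)
  k4: at (u, v) = (0.347105, -0.698819), (du/dtau, dv/dtau) = (0.235358, 0.130914); Gamma_uuu = 0.000000, Gamma_uuv = 0.000000, Gamma_uvv = 2.210273, Gamma_vuu = 0.000000, Gamma_vuv = -0.240796, Gamma_vvv = 0.000000; k4 = (0.235358, 0.130914, -0.037881, 0.014839)
  Y <- Y + (h/6)(k1 + 2k2 + 2k3 + k4): u = 0.3471, v = -0.6988, du/dtau = 0.2354, dv/dtau = 0.1309


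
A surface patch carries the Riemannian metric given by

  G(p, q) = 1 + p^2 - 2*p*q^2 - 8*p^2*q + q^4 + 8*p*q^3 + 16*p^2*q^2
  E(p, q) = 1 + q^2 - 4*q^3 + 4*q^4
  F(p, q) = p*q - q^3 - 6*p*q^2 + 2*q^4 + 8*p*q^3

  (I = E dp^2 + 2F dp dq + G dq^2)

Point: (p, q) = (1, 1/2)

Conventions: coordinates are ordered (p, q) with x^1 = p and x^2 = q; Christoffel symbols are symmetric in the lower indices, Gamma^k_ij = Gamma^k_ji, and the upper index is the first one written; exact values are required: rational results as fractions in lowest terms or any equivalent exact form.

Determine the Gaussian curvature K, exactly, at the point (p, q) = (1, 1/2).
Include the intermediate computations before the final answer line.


E = 1, F = 0, G = 41/16, EG - F^2 = 41/16 at the point
E_p = 0, E_q = 0, F_p = 0, F_q = 5/4, G_p = 5/2, G_q = 25/2
E_qq = 2, F_pq = 1, G_pp = 2
By Brioschi, K is (det M1 - det M2) divided by (EG - F^2) squared.
M1 = [[-E_qq/2 + F_pq - G_pp/2, E_p/2, F_p - E_q/2], [F_q - G_p/2, E, F], [G_q/2, F, G]] = [[-1, 0, 0], [0, 1, 0], [25/4, 0, 41/16]]; det M1 = -41/16
M2 = [[0, E_q/2, G_p/2], [E_q/2, E, F], [G_p/2, F, G]] = [[0, 0, 5/4], [0, 1, 0], [5/4, 0, 41/16]]; det M2 = -25/16
det M1 - det M2 = -1; K = -1 / (41/16)^2 = -256/1681

Answer: K = -256/1681


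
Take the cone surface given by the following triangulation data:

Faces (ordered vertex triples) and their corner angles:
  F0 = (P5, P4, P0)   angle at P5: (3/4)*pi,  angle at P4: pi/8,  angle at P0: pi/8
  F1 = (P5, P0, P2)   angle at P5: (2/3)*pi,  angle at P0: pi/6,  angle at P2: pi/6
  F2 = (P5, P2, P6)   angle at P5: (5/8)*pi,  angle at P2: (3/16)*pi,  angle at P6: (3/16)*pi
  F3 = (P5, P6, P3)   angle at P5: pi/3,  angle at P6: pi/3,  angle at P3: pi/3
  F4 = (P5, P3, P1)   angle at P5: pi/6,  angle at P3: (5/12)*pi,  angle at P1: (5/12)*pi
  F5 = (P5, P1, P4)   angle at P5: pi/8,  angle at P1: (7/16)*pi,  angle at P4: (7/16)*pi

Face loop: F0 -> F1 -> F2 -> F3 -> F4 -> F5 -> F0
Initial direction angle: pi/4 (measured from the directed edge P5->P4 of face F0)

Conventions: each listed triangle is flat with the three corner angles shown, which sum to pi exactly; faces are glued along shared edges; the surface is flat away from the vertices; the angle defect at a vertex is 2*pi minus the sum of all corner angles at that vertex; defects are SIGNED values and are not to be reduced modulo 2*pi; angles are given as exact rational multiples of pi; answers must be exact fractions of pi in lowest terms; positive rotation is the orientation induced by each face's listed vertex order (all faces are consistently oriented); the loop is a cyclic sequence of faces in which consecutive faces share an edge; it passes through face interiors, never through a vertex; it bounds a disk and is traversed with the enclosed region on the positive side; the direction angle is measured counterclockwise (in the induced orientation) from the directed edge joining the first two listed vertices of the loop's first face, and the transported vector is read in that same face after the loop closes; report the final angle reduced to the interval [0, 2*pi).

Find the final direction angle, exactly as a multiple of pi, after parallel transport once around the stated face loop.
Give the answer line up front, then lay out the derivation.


Answer: final direction angle = (19/12)*pi

enclosed vertex P5: corner angles sum to (8/3)*pi, defect = 2*pi - (8/3)*pi = (-2/3)*pi
by Gauss-Bonnet the loop rotates the vector by the enclosed defect sum (positive orientation, mod 2*pi)
final angle = pi/4 - (2/3)*pi = (19/12)*pi (mod 2*pi)


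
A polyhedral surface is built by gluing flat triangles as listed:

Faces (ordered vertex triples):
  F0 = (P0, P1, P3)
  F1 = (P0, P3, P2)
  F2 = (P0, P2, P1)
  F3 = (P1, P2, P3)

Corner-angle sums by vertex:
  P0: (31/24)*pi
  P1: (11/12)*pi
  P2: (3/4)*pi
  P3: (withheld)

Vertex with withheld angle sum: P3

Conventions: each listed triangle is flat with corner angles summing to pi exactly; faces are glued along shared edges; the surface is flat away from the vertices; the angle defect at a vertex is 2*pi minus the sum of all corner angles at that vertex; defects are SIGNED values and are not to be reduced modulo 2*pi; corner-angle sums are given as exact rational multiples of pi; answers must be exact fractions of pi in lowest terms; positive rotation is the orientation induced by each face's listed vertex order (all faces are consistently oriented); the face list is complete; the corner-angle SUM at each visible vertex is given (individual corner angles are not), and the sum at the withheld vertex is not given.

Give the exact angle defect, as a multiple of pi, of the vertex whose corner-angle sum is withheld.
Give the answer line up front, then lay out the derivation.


Answer: defect(P3) = (23/24)*pi

V = 4, E = 6, F = 4; chi = V - E + F = 2
Gauss-Bonnet: total defect = 2*pi*chi = 4*pi; visible defects sum to (73/24)*pi


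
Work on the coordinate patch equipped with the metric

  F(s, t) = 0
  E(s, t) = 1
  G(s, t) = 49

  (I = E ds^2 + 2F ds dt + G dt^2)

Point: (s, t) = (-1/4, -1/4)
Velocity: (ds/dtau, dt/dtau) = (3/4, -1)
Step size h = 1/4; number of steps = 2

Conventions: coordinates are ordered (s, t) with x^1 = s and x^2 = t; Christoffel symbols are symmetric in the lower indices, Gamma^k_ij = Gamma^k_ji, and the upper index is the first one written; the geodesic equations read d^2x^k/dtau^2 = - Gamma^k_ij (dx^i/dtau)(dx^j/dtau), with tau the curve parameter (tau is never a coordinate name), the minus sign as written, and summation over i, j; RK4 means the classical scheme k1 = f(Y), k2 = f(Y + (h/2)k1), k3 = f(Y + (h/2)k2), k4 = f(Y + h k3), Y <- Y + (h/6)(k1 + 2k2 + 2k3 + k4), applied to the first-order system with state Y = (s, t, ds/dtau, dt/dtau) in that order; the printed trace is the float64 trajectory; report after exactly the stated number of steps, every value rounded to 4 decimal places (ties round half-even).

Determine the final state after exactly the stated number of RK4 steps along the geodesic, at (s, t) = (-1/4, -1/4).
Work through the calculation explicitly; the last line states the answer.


f(Y) = (ds/dtau, dt/dtau, -Gamma^s_ij Y'^i Y'^j, -Gamma^t_ij Y'^i Y'^j) with the Gammas evaluated at the stage position; h = 0.250000; intermediate values shown to 6 dp
step 0: s = -0.2500, t = -0.2500, ds/dtau = 0.7500, dt/dtau = -1.0000
step 1:
  k1: at (s, t) = (-0.250000, -0.250000), (ds/dtau, dt/dtau) = (0.750000, -1.000000); Gamma_sss = 0.000000, Gamma_sst = 0.000000, Gamma_stt = 0.000000, Gamma_tss = 0.000000, Gamma_tst = 0.000000, Gamma_ttt = 0.000000; k1 = (0.750000, -1.000000, 0.000000, 0.000000)
  k2: at (s, t) = (-0.156250, -0.375000), (ds/dtau, dt/dtau) = (0.750000, -1.000000); Gamma_sss = 0.000000, Gamma_sst = 0.000000, Gamma_stt = 0.000000, Gamma_tss = 0.000000, Gamma_tst = 0.000000, Gamma_ttt = 0.000000; k2 = (0.750000, -1.000000, 0.000000, 0.000000)
  k3: at (s, t) = (-0.156250, -0.375000), (ds/dtau, dt/dtau) = (0.750000, -1.000000); Gamma_sss = 0.000000, Gamma_sst = 0.000000, Gamma_stt = 0.000000, Gamma_tss = 0.000000, Gamma_tst = 0.000000, Gamma_ttt = 0.000000; k3 = (0.750000, -1.000000, 0.000000, 0.000000)
  k4: at (s, t) = (-0.062500, -0.500000), (ds/dtau, dt/dtau) = (0.750000, -1.000000); Gamma_sss = 0.000000, Gamma_sst = 0.000000, Gamma_stt = 0.000000, Gamma_tss = 0.000000, Gamma_tst = 0.000000, Gamma_ttt = 0.000000; k4 = (0.750000, -1.000000, 0.000000, 0.000000)
  Y <- Y + (h/6)(k1 + 2k2 + 2k3 + k4): s = -0.0625, t = -0.5000, ds/dtau = 0.7500, dt/dtau = -1.0000
step 2:
  k1: at (s, t) = (-0.062500, -0.500000), (ds/dtau, dt/dtau) = (0.750000, -1.000000); Gamma_sss = 0.000000, Gamma_sst = 0.000000, Gamma_stt = 0.000000, Gamma_tss = 0.000000, Gamma_tst = 0.000000, Gamma_ttt = 0.000000; k1 = (0.750000, -1.000000, 0.000000, 0.000000)
  k2: at (s, t) = (0.031250, -0.625000), (ds/dtau, dt/dtau) = (0.750000, -1.000000); Gamma_sss = 0.000000, Gamma_sst = 0.000000, Gamma_stt = 0.000000, Gamma_tss = 0.000000, Gamma_tst = 0.000000, Gamma_ttt = 0.000000; k2 = (0.750000, -1.000000, 0.000000, 0.000000)
  k3: at (s, t) = (0.031250, -0.625000), (ds/dtau, dt/dtau) = (0.750000, -1.000000); Gamma_sss = 0.000000, Gamma_sst = 0.000000, Gamma_stt = 0.000000, Gamma_tss = 0.000000, Gamma_tst = 0.000000, Gamma_ttt = 0.000000; k3 = (0.750000, -1.000000, 0.000000, 0.000000)
  k4: at (s, t) = (0.125000, -0.750000), (ds/dtau, dt/dtau) = (0.750000, -1.000000); Gamma_sss = 0.000000, Gamma_sst = 0.000000, Gamma_stt = 0.000000, Gamma_tss = 0.000000, Gamma_tst = 0.000000, Gamma_ttt = 0.000000; k4 = (0.750000, -1.000000, 0.000000, 0.000000)
  Y <- Y + (h/6)(k1 + 2k2 + 2k3 + k4): s = 0.1250, t = -0.7500, ds/dtau = 0.7500, dt/dtau = -1.0000

Answer: s = 0.1250, t = -0.7500, ds/dtau = 0.7500, dt/dtau = -1.0000


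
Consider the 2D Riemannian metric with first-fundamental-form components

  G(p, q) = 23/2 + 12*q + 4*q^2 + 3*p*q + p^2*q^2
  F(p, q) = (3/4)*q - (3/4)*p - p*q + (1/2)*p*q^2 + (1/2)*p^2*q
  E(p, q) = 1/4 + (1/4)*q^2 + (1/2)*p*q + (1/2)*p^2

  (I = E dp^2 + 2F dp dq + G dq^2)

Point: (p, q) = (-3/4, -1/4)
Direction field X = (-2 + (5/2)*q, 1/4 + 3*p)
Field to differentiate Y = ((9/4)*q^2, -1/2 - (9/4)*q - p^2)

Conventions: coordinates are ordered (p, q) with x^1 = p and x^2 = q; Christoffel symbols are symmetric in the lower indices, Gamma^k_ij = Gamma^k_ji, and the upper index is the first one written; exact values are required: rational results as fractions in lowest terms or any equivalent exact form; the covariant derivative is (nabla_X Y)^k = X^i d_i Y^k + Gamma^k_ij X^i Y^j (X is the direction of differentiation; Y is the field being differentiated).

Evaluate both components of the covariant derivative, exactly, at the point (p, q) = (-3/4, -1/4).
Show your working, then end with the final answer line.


E = 41/64, F = 3/32, G = 2393/256 at the point
E_p = -7/8, E_q = -1/2, F_p = -9/32, F_q = 63/32, G_p = -27/32, G_q = 239/32
EG - F^2 = 97969/16384;  g^inv = (16384/97969) * [[2393/256, -3/32], [-3/32, 41/64]]
first-kind symbols [ij,l] = (1/2)(d_i g_jl + d_j g_il - d_l g_ij): [pp,p] = E_p/2 = -7/16, [pp,q] = F_p - E_q/2 = -1/32, [pq,p] = E_q/2 = -1/4, [pq,q] = G_p/2 = -27/64, [qq,p] = F_q - G_p/2 = 153/64, [qq,q] = G_q/2 = 239/64
Gamma^p_ij = (G*[ij,p] - F*[ij,q])/(EG - F^2), Gamma^q_ij = (E*[ij,q] - F*[ij,p])/(EG - F^2)
Gamma_ppp = -66956/97969, Gamma_ppq = -37640/97969, Gamma_pqq = 360393/97969, Gamma_qpp = 344/97969, Gamma_qpq = -4044/97969, Gamma_qqq = 35524/97969
X = (-21/8, -2), Y = (9/64, -1/2) at the point

Answer: (nabla_X Y)^p = 231759/40064, (nabla_X Y)^q = 17653/20032


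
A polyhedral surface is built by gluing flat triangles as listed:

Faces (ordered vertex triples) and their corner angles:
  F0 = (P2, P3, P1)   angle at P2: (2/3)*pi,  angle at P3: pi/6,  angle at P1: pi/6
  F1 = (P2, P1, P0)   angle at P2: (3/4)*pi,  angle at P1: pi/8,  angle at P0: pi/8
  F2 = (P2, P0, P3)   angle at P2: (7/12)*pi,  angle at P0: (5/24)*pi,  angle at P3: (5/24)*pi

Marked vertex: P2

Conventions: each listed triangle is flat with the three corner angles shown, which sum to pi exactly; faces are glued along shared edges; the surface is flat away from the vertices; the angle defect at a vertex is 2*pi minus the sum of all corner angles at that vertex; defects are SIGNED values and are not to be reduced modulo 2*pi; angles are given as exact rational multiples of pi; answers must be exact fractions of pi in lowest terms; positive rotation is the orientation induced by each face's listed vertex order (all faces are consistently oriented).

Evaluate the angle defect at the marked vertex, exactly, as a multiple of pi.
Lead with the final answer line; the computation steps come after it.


Answer: defect(P2) = 0

Sum of corner angles at P2: 2*pi
defect = 2*pi - 2*pi


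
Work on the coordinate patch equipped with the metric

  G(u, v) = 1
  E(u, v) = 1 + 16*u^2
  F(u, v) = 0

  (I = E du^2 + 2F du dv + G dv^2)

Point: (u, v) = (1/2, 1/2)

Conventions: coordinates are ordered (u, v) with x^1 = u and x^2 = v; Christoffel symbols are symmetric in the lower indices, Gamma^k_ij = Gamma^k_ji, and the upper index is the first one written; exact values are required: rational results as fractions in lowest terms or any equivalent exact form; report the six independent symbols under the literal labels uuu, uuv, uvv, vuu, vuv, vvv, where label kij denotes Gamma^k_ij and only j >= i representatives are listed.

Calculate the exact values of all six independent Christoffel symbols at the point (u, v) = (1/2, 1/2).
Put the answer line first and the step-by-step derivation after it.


Answer: Gamma_uuu = 8/5, Gamma_uuv = 0, Gamma_uvv = 0, Gamma_vuu = 0, Gamma_vuv = 0, Gamma_vvv = 0

E = 5, F = 0, G = 1 at the point
E_u = 16, E_v = 0, F_u = 0, F_v = 0, G_u = 0, G_v = 0
EG - F^2 = 5;  g^inv = (1/5) * [[1, 0], [0, 5]]
first-kind symbols [ij,l] = (1/2)(d_i g_jl + d_j g_il - d_l g_ij): [uu,u] = E_u/2 = 8, [uu,v] = F_u - E_v/2 = 0, [uv,u] = E_v/2 = 0, [uv,v] = G_u/2 = 0, [vv,u] = F_v - G_u/2 = 0, [vv,v] = G_v/2 = 0
Gamma^u_ij = (G*[ij,u] - F*[ij,v])/(EG - F^2), Gamma^v_ij = (E*[ij,v] - F*[ij,u])/(EG - F^2)


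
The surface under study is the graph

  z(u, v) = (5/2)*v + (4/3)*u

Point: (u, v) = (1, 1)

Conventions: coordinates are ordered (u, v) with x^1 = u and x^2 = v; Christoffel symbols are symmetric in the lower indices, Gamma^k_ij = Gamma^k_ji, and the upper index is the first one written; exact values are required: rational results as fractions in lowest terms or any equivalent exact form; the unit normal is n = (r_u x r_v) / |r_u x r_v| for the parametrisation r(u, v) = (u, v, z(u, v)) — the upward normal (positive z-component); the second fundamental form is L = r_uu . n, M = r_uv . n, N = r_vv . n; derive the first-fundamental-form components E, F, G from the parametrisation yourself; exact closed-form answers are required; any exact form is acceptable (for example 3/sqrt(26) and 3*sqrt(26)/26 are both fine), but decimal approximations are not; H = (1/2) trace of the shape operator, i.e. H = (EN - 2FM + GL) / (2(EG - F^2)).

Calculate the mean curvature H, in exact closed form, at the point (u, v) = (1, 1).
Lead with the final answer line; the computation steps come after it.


Answer: H = 0

z_u = 4/3, z_v = 5/2, z_uu = 0, z_uv = 0, z_vv = 0
E = 25/9, F = 10/3, G = 29/4; answer radicand W^2 = 325/36
unnormalised second-form numerators: l = 0, m = 0, n = 0; L = l/sqrt(325/36), and similarly M = m/sqrt(W^2), N = n/sqrt(W^2)
H = (E*n - 2*F*m + G*l) / (2*(EG - F^2)*sqrt(W^2)); E*n - 2*F*m + G*l = 0, EG - F^2 = 325/36, so H = (0)/sqrt(325/36)


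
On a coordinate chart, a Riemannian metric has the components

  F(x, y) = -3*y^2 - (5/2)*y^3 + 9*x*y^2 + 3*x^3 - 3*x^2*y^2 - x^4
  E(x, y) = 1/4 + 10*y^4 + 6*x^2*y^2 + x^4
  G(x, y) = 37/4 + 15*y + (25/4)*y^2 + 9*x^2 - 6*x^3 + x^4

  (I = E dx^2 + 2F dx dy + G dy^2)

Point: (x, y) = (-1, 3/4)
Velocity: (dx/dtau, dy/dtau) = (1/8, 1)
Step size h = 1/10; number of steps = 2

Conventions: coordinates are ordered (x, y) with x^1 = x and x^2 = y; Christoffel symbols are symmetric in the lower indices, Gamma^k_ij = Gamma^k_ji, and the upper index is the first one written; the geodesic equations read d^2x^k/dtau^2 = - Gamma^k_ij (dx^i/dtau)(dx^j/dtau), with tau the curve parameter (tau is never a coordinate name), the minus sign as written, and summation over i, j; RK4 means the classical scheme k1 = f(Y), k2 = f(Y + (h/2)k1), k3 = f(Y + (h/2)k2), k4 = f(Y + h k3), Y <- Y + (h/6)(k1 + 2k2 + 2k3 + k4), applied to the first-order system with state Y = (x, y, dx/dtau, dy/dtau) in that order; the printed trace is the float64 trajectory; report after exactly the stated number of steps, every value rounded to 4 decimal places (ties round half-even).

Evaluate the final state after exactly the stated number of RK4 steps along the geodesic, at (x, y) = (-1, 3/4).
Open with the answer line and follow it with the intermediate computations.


Answer: x = -0.9643, y = 0.9508, dx/dtau = 0.2374, dy/dtau = 1.0139

f(Y) = (dx/dtau, dy/dtau, -Gamma^x_ij Y'^i Y'^j, -Gamma^y_ij Y'^i Y'^j) with the Gammas evaluated at the stage position; h = 0.100000; intermediate values shown to 6 dp
step 0: x = -1.0000, y = 0.7500, dx/dtau = 0.1250, dy/dtau = 1.0000
step 1:
  k1: at (x, y) = (-1.000000, 0.750000), (dx/dtau, dy/dtau) = (0.125000, 1.000000); Gamma_xxx = -0.774425, Gamma_xxy = 1.911823, Gamma_xyy = -0.805422, Gamma_yxx = -0.048698, Gamma_yxy = 0.144810, Gamma_yyy = 0.033002; k1 = (0.125000, 1.000000, 0.339566, -0.068444)
  k2: at (x, y) = (-0.993750, 0.800000), (dx/dtau, dy/dtau) = (0.141978, 0.996578); Gamma_xxx = -0.816630, Gamma_xxy = 2.061566, Gamma_xyy = -1.143523, Gamma_yxx = -0.112863, Gamma_yxy = 0.258332, Gamma_yyy = -0.106213; k2 = (0.141978, 0.996578, 0.568779, 0.034658)
  k3: at (x, y) = (-0.992901, 0.799829), (dx/dtau, dy/dtau) = (0.153439, 1.001733); Gamma_xxx = -0.816676, Gamma_xxy = 2.062811, Gamma_xyy = -1.145338, Gamma_yxx = -0.112920, Gamma_yxy = 0.258495, Gamma_yyy = -0.106322; k3 = (0.153439, 1.001733, 0.534410, 0.029885)
  k4: at (x, y) = (-0.984656, 0.850173), (dx/dtau, dy/dtau) = (0.178441, 1.002989); Gamma_xxx = -0.856808, Gamma_xxy = 2.175103, Gamma_xyy = -1.365351, Gamma_yxx = -0.182246, Gamma_yxy = 0.365988, Gamma_yyy = -0.216022; k4 = (0.178441, 1.002989, 0.622231, 0.092113)
  Y <- Y + (h/6)(k1 + 2k2 + 2k3 + k4): x = -0.9851, y = 0.8500, dx/dtau = 0.1778, dy/dtau = 1.0025
step 2:
  k1: at (x, y) = (-0.985095, 0.849993), (dx/dtau, dy/dtau) = (0.177803, 1.002546); Gamma_xxx = -0.856643, Gamma_xxy = 2.174150, Gamma_xyy = -1.363835, Gamma_yxx = -0.181876, Gamma_yxy = 0.365421, Gamma_yyy = -0.215560; k1 = (0.177803, 1.002546, 0.622761, 0.092132)
  k2: at (x, y) = (-0.976205, 0.900121), (dx/dtau, dy/dtau) = (0.208941, 1.007153); Gamma_xxx = -0.893453, Gamma_xxy = 2.250306, Gamma_xyy = -1.488260, Gamma_yxx = -0.254934, Gamma_yxy = 0.464165, Gamma_yyy = -0.297365; k2 = (0.208941, 1.007153, 0.601542, 0.117410)
  k3: at (x, y) = (-0.974648, 0.900351), (dx/dtau, dy/dtau) = (0.207880, 1.008416); Gamma_xxx = -0.893507, Gamma_xxy = 2.252293, Gamma_xyy = -1.490904, Gamma_yxx = -0.255637, Gamma_yxy = 0.465129, Gamma_yyy = -0.297720; k3 = (0.207880, 1.008416, 0.610423, 0.118790)
  k4: at (x, y) = (-0.964307, 0.950835), (dx/dtau, dy/dtau) = (0.238845, 1.014425); Gamma_xxx = -0.926598, Gamma_xxy = 2.297932, Gamma_xyy = -1.544186, Gamma_yxx = -0.333054, Gamma_yxy = 0.555649, Gamma_yyy = -0.355534; k4 = (0.238845, 1.014425, 0.528382, 0.115608)
  Y <- Y + (h/6)(k1 + 2k2 + 2k3 + k4): x = -0.9643, y = 0.9508, dx/dtau = 0.2374, dy/dtau = 1.0139


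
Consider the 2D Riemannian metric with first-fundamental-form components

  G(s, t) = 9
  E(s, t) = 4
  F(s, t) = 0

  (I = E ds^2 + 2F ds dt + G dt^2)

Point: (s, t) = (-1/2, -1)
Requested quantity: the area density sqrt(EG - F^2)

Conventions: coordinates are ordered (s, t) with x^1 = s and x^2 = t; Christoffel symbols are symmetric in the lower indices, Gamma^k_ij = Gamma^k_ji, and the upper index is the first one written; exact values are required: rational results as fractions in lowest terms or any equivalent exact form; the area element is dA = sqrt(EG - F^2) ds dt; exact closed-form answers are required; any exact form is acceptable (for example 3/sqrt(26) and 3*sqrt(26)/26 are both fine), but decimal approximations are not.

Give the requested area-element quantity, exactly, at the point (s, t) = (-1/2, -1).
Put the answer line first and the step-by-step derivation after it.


Answer: sqrt(EG - F^2) = 6

E = 4, F = 0, G = 9; EG - F^2 = 36


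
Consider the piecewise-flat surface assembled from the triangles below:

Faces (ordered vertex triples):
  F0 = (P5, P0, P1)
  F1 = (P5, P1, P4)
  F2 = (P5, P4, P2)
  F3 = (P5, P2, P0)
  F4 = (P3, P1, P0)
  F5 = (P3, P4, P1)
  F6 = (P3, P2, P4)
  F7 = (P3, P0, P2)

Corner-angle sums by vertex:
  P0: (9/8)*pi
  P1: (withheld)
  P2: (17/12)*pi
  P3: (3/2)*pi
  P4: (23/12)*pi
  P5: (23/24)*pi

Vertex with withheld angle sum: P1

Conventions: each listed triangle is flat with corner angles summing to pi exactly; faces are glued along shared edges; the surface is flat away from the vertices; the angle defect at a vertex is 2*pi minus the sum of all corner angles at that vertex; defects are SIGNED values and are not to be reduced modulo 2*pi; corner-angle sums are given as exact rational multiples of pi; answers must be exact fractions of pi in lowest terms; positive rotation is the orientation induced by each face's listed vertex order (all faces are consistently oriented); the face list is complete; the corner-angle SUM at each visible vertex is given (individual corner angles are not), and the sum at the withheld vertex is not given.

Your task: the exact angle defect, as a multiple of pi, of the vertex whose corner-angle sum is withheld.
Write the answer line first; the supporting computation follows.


Answer: defect(P1) = (11/12)*pi

V = 6, E = 12, F = 8; chi = V - E + F = 2
Gauss-Bonnet: total defect = 2*pi*chi = 4*pi; visible defects sum to (37/12)*pi


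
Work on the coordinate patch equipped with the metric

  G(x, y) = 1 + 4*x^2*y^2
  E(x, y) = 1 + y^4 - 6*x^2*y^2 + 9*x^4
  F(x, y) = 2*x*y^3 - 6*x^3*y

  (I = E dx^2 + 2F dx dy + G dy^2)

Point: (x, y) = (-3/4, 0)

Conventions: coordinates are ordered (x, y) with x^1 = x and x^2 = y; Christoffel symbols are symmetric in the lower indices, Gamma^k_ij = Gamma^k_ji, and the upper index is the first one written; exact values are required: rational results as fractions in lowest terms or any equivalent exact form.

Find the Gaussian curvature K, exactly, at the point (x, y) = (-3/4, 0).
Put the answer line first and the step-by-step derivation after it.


Answer: K = -442368/970225

E = 985/256, F = 0, G = 1, EG - F^2 = 985/256 at the point
E_x = -243/16, E_y = 0, F_x = 0, F_y = 81/32, G_x = 0, G_y = 0
E_yy = -27/4, F_xy = -81/8, G_xx = 0
The intrinsic route: Brioschi's K = (det M1 - det M2)/(EG - F^2)^2.
M1 = [[-E_yy/2 + F_xy - G_xx/2, E_x/2, F_x - E_y/2], [F_y - G_x/2, E, F], [G_y/2, F, G]] = [[-27/4, -243/32, 0], [81/32, 985/256, 0], [0, 0, 1]]; det M1 = -27/4
M2 = [[0, E_y/2, G_x/2], [E_y/2, E, F], [G_x/2, F, G]] = [[0, 0, 0], [0, 985/256, 0], [0, 0, 1]]; det M2 = 0
det M1 - det M2 = -27/4; K = -27/4 / (985/256)^2 = -442368/970225


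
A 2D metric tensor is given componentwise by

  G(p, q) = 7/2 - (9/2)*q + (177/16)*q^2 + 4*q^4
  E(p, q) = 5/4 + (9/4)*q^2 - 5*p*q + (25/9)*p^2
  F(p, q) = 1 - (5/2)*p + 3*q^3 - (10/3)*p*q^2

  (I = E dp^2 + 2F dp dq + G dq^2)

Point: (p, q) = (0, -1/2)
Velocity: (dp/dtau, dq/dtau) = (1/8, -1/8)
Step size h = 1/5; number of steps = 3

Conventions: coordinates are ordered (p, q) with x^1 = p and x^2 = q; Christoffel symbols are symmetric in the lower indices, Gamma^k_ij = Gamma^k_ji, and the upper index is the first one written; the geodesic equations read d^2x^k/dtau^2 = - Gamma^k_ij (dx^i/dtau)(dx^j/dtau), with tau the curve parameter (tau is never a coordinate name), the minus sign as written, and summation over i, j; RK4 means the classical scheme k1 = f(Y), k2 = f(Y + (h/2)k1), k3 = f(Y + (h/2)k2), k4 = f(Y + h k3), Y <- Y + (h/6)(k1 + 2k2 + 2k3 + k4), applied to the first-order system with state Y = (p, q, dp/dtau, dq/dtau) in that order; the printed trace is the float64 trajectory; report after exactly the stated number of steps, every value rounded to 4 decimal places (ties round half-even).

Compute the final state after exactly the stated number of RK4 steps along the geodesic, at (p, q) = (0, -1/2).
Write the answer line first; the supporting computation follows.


Answer: p = 0.0657, q = -0.5713, dp/dtau = 0.0957, dq/dtau = -0.1135

f(Y) = (dp/dtau, dq/dtau, -Gamma^p_ij Y'^i Y'^j, -Gamma^q_ij Y'^i Y'^j) with the Gammas evaluated at the stage position; h = 0.200000; intermediate values shown to 6 dp
step 0: p = 0.0000, q = -0.5000, dp/dtau = 0.1250, dq/dtau = -0.1250
step 1:
  k1: at (p, q) = (0.000000, -0.500000), (dp/dtau, dq/dtau) = (0.125000, -0.125000); Gamma_ppp = 0.796101, Gamma_ppq = -0.636335, Gamma_pqq = 1.626820, Gamma_qpp = -0.308694, Gamma_qpq = 0.045371, Gamma_qqq = -1.117777; k1 = (0.125000, -0.125000, -0.057744, 0.023706)
  k2: at (p, q) = (0.012500, -0.512500), (dp/dtau, dq/dtau) = (0.119226, -0.122629); Gamma_ppp = 0.788902, Gamma_ppq = -0.643928, Gamma_pqq = 1.609917, Gamma_qpp = -0.292415, Gamma_qpq = 0.039689, Gamma_qqq = -1.100183; k2 = (0.119226, -0.122629, -0.054253, 0.021862)
  k3: at (p, q) = (0.011923, -0.512263), (dp/dtau, dq/dtau) = (0.119575, -0.122814); Gamma_ppp = 0.789149, Gamma_ppq = -0.643696, Gamma_pqq = 1.611130, Gamma_qpp = -0.292920, Gamma_qpq = 0.039874, Gamma_qqq = -1.100774; k3 = (0.119575, -0.122814, -0.054490, 0.021963)
  k4: at (p, q) = (0.023915, -0.524563), (dp/dtau, dq/dtau) = (0.114102, -0.120607); Gamma_ppp = 0.782330, Gamma_ppq = -0.649970, Gamma_pqq = 1.596233, Gamma_qpp = -0.277688, Gamma_qpq = 0.034255, Gamma_qqq = -1.084156; k4 = (0.114102, -0.120607, -0.051294, 0.020328)
  Y <- Y + (h/6)(k1 + 2k2 + 2k3 + k4): p = 0.0239, q = -0.5245, dp/dtau = 0.1141, dq/dtau = -0.1206
step 2:
  k1: at (p, q) = (0.023890, -0.524550), (dp/dtau, dq/dtau) = (0.114116, -0.120611); Gamma_ppp = 0.782341, Gamma_ppq = -0.649961, Gamma_pqq = 1.596280, Gamma_qpp = -0.277711, Gamma_qpq = 0.034264, Gamma_qqq = -1.084182; k1 = (0.114116, -0.120611, -0.051300, 0.020331)
  k2: at (p, q) = (0.035302, -0.536611), (dp/dtau, dq/dtau) = (0.108986, -0.118577); Gamma_ppp = 0.775912, Gamma_ppq = -0.655063, Gamma_pqq = 1.583392, Gamma_qpp = -0.263540, Gamma_qpq = 0.028775, Gamma_qqq = -1.068548; k2 = (0.108986, -0.118577, -0.048411, 0.018898)
  k3: at (p, q) = (0.034789, -0.536408), (dp/dtau, dq/dtau) = (0.109275, -0.118721); Gamma_ppp = 0.776116, Gamma_ppq = -0.654917, Gamma_pqq = 1.584401, Gamma_qpp = -0.263955, Gamma_qpq = 0.028941, Gamma_qqq = -1.069030; k3 = (0.109275, -0.118721, -0.048592, 0.018970)
  k4: at (p, q) = (0.045745, -0.548294), (dp/dtau, dq/dtau) = (0.104398, -0.116816); Gamma_ppp = 0.769990, Gamma_ppq = -0.659090, Gamma_pqq = 1.573096, Gamma_qpp = -0.250654, Gamma_qpq = 0.023573, Gamma_qqq = -1.054155; k4 = (0.104398, -0.116816, -0.045934, 0.017692)
  Y <- Y + (h/6)(k1 + 2k2 + 2k3 + k4): p = 0.0457, q = -0.5483, dp/dtau = 0.1044, dq/dtau = -0.1168
step 3:
  k1: at (p, q) = (0.045725, -0.548284), (dp/dtau, dq/dtau) = (0.104408, -0.116819); Gamma_ppp = 0.769999, Gamma_ppq = -0.659085, Gamma_pqq = 1.573132, Gamma_qpp = -0.250671, Gamma_qpq = 0.023580, Gamma_qqq = -1.054175; k1 = (0.104408, -0.116819, -0.045939, 0.017694)
  k2: at (p, q) = (0.056165, -0.559966), (dp/dtau, dq/dtau) = (0.099814, -0.115049); Gamma_ppp = 0.764185, Gamma_ppq = -0.662434, Gamma_pqq = 1.563420, Gamma_qpp = -0.238249, Gamma_qpq = 0.018376, Gamma_qqq = -1.040070; k2 = (0.099814, -0.115049, -0.043521, 0.016562)
  k3: at (p, q) = (0.055706, -0.559789), (dp/dtau, dq/dtau) = (0.100056, -0.115162); Gamma_ppp = 0.764356, Gamma_ppq = -0.662344, Gamma_pqq = 1.564272, Gamma_qpp = -0.238595, Gamma_qpq = 0.018525, Gamma_qqq = -1.040470; k3 = (0.100056, -0.115162, -0.043662, 0.016615)
  k4: at (p, q) = (0.065736, -0.571316), (dp/dtau, dq/dtau) = (0.095675, -0.113496); Gamma_ppp = 0.758789, Gamma_ppq = -0.665033, Gamma_pqq = 1.555826, Gamma_qpp = -0.226905, Gamma_qpq = 0.013468, Gamma_qqq = -1.026969; k4 = (0.095675, -0.113496, -0.041430, 0.015598)
  Y <- Y + (h/6)(k1 + 2k2 + 2k3 + k4): p = 0.0657, q = -0.5713, dp/dtau = 0.0957, dq/dtau = -0.1135
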